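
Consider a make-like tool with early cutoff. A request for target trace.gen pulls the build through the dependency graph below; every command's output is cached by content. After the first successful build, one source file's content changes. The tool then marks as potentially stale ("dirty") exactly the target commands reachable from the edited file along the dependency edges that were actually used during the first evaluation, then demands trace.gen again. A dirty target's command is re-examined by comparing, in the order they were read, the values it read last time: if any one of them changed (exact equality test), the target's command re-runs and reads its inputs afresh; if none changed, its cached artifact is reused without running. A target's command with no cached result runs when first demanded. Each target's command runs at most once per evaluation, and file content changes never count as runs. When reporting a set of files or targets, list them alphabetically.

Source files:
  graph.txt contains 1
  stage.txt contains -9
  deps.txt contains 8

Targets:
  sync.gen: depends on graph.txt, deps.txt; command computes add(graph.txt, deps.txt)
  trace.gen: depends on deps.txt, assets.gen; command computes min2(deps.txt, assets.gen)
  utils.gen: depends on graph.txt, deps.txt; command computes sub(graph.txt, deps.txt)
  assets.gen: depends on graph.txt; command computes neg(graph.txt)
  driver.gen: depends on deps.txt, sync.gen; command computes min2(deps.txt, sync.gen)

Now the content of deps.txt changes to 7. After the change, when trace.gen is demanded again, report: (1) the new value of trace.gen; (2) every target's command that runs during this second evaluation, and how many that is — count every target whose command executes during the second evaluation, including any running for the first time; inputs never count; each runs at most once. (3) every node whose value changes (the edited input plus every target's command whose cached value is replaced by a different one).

First demand of the output computes:
  assets.gen = neg(1) = -1
  trace.gen = min2(8, -1) = -1

After the edit, cleaning proceeds:
  trace.gen: a read changed (deps.txt 8->7) — executes, giving -1 — identical to its old value.

Demanding trace.gen again yields -1.
1 target commands run: trace.gen.
The nodes whose values change: deps.txt.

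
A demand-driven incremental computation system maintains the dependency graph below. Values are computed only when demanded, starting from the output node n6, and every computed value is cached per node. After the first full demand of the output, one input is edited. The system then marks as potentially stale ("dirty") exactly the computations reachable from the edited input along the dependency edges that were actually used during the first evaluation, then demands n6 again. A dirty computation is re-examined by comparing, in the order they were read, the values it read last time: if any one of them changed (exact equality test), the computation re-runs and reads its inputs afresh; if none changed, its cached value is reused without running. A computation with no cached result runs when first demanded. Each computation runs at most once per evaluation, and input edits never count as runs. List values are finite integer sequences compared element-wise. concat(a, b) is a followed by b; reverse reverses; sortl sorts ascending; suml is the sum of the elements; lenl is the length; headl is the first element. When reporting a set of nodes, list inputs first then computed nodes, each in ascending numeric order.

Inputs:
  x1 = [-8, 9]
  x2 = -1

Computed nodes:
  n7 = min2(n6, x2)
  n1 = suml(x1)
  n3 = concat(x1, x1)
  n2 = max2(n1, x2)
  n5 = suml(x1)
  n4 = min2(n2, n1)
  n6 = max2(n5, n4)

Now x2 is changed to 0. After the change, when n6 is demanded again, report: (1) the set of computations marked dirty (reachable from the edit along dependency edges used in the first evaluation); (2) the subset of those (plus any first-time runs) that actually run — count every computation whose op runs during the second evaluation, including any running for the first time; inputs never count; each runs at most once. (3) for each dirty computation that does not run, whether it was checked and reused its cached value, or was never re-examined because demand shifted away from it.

Marked dirty: n2, n4, n6.
Computations that run: n2 — 1 in total.
Checked but reused from cache: n4, n6.
Key observation: the change is absorbed at n2 — it re-runs but produces the same value, and the output's value is unchanged.

First evaluation (everything demanded from the output):
  n1 = suml([-8, 9]) = 1
  n2 = max2(1, -1) = 1
  n4 = min2(1, 1) = 1
  n5 = suml([-8, 9]) = 1
  n6 = max2(1, 1) = 1

Propagation after the edit:
  n2: runs — x2 -1->0; result 1 (same value as before).
  n4: checked — values it read are unchanged (n2 unchanged, n1 unchanged); reused cached 1 without running.
  n6: checked — values it read are unchanged (n5 unchanged, n4 unchanged); reused cached 1 without running.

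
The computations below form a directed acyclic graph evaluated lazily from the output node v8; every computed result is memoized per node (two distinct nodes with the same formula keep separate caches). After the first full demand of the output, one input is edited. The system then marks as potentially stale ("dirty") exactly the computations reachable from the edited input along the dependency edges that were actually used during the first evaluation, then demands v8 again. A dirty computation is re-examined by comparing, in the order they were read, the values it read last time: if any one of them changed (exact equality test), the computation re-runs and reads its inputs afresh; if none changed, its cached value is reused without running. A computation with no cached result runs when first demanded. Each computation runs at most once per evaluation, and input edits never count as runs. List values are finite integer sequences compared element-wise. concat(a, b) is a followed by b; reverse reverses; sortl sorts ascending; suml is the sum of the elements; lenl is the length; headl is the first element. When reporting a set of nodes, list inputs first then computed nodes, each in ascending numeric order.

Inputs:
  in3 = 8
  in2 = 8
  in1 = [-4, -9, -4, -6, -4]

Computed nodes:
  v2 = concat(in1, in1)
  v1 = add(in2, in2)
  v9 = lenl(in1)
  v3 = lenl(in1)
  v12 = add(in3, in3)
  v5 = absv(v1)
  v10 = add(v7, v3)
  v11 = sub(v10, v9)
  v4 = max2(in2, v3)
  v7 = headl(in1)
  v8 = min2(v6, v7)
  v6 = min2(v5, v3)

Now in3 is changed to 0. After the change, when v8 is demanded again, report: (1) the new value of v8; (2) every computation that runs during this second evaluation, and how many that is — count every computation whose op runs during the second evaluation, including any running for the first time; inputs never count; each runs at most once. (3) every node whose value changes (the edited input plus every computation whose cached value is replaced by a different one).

First demand of the output computes:
  v1 = add(8, 8) = 16
  v3 = lenl([-4, -9, -4, -6, -4]) = 5
  v5 = absv(16) = 16
  v6 = min2(16, 5) = 5
  v7 = headl([-4, -9, -4, -6, -4]) = -4
  v8 = min2(5, -4) = -4

After the edit, cleaning proceeds:
  in3 only reaches undemanded nodes; the second demand re-runs nothing.

Note the shortcut — in3 feeds only undemanded nodes, so no recomputation happens.

Demanding v8 again yields -4.
0 computations run: none.
The nodes whose values change: in3.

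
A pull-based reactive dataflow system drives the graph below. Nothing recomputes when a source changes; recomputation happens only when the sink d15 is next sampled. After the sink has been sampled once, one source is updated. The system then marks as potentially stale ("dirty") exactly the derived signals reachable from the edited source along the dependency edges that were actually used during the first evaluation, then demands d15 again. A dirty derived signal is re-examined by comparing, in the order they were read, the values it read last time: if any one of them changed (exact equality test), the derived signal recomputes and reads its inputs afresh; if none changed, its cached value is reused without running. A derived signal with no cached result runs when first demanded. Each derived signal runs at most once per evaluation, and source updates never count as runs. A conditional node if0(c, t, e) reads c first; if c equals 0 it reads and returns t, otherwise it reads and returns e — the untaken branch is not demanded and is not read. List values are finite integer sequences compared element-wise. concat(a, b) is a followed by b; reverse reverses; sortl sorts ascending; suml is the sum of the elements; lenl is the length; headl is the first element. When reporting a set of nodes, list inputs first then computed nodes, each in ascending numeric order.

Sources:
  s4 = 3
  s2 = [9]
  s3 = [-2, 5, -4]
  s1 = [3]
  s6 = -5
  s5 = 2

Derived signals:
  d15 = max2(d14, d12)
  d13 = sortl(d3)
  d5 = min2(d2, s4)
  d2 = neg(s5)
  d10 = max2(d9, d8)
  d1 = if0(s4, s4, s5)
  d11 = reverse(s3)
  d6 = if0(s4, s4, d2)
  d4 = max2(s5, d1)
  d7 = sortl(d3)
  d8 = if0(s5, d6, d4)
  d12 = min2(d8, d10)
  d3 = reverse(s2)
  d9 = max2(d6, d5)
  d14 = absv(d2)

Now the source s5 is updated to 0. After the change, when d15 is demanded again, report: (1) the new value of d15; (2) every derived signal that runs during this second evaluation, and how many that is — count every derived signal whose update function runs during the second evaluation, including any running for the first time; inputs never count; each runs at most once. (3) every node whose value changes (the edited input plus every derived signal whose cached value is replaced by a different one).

New value of d15: 0.
Derived signals that run: d2, d5, d6, d8, d9, d10, d12, d14, d15 — 9 in total.
Values that change: s5, d2, d5, d6, d8, d9, d10, d12, d14, d15.
Key observation: a condition flipped, so demand moved to the other branch — d1, d4 are never re-examined.

First evaluation (everything demanded from the output):
  d1 = if0(s4=3 -> else branch s5) = 2
  d2 = neg(2) = -2
  d4 = max2(2, 2) = 2
  d5 = min2(-2, 3) = -2
  d6 = if0(s4=3 -> else branch d2) = -2
  d8 = if0(s5=2 -> else branch d4) = 2
  d9 = max2(-2, -2) = -2
  d10 = max2(-2, 2) = 2
  d12 = min2(2, 2) = 2
  d14 = absv(-2) = 2
  d15 = max2(2, 2) = 2

Propagation after the edit:
  d1: marked dirty but never re-examined — demand shifted away from it.
  d2: runs — s5 2->0; result 0.
  d4: marked dirty but never re-examined — demand shifted away from it.
  d5: runs — d2 -2->0; result 0.
  d6: runs — d2 -2->0; result 0.
  d8: runs — s5 2->0; result 0.
  d9: runs — d6 -2->0; d5 -2->0; result 0.
  d10: runs — d9 -2->0; d8 2->0; result 0.
  d12: runs — d8 2->0; d10 2->0; result 0.
  d14: runs — d2 -2->0; result 0.
  d15: runs — d14 2->0; d12 2->0; result 0.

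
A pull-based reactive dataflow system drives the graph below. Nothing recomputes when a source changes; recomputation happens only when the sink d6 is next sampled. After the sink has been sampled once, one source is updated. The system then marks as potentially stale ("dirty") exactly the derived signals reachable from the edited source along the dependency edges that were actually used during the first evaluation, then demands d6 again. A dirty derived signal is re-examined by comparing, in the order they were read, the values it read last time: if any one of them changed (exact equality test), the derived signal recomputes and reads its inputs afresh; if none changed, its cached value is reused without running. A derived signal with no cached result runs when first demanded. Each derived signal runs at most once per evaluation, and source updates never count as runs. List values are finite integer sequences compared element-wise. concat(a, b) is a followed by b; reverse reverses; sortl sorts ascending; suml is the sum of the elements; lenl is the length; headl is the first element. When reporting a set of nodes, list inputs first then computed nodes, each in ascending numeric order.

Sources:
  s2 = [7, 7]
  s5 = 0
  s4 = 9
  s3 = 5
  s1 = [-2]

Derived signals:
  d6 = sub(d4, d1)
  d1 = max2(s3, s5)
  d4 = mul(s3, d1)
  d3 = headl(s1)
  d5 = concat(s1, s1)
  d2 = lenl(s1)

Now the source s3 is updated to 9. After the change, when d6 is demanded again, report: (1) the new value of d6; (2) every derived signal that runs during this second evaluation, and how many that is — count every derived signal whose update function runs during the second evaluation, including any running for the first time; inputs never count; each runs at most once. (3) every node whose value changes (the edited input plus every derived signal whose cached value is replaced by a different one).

First evaluation (everything demanded from the output):
  d1 = max2(5, 0) = 5
  d4 = mul(5, 5) = 25
  d6 = sub(25, 5) = 20

Propagation after the edit:
  d1: runs — s3 5->9; result 9.
  d4: runs — s3 5->9; d1 5->9; result 81.
  d6: runs — d4 25->81; d1 5->9; result 72.

New value of d6: 72.
Derived signals that run: d1, d4, d6 — 3 in total.
Values that change: s3, d1, d4, d6.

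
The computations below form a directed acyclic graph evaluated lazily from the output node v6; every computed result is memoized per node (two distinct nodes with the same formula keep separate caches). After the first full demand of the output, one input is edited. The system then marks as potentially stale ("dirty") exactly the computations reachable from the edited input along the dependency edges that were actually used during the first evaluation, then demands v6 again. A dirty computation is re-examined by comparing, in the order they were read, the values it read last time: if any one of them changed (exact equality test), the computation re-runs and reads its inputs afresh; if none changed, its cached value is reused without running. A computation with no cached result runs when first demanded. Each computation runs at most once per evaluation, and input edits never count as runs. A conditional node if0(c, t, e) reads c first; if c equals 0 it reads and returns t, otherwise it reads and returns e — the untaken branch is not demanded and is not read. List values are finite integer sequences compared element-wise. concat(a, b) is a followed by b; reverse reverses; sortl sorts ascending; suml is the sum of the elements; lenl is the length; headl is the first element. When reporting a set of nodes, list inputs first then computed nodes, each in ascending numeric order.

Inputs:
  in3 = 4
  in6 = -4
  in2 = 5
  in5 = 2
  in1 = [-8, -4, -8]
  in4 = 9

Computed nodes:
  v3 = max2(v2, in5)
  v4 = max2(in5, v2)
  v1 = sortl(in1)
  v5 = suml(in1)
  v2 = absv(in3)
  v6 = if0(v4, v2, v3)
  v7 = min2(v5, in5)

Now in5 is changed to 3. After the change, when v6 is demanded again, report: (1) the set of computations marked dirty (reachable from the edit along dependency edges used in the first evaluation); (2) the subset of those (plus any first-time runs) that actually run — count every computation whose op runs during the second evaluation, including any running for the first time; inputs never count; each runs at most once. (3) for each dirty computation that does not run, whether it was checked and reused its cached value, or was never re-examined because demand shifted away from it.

The edit dirties: v3, v4, v6.
2 computations run: v3, v4.
Cache hits after checking: v6.
Note where the cutoff bites: v6 is checked, finds nothing changed, and keeps its cache.

First demand of the output computes:
  v2 = absv(4) = 4
  v3 = max2(4, 2) = 4
  v4 = max2(2, 4) = 4
  v6 = if0(v4=4 -> else branch v3) = 4

After the edit, cleaning proceeds:
  v3: a read changed (in5 2->3) — executes, giving 4 — identical to its old value.
  v4: a read changed (in5 2->3) — executes, giving 4 — identical to its old value.
  v6: dirty, but its reads are unchanged (v4 unchanged, v3 unchanged); cached 4 stands.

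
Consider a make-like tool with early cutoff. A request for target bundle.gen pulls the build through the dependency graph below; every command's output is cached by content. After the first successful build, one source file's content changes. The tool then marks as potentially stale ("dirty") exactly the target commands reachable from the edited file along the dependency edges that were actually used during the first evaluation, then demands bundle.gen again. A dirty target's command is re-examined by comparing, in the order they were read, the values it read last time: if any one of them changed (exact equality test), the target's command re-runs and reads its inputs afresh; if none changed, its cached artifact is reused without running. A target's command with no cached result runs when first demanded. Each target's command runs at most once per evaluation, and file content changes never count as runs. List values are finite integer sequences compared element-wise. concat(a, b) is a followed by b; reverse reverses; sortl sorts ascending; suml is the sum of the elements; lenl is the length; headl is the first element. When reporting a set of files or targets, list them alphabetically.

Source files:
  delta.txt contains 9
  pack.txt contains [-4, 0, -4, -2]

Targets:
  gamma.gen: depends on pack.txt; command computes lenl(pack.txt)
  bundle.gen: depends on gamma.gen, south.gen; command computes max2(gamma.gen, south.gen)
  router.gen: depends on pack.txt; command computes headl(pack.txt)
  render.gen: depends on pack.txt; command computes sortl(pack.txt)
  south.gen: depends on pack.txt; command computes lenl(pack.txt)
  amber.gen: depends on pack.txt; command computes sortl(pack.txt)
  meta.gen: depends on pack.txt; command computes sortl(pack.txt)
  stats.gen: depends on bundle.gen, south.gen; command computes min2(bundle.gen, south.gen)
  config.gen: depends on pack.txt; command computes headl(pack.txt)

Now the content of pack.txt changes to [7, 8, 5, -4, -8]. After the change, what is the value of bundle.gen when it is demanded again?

Demanding bundle.gen again yields 5.

First demand of the output computes:
  gamma.gen = lenl([-4, 0, -4, -2]) = 4
  south.gen = lenl([-4, 0, -4, -2]) = 4
  bundle.gen = max2(4, 4) = 4

After the edit, cleaning proceeds:
  gamma.gen: a read changed (pack.txt [-4, 0, -4, -2]->[7, 8, 5, -4, -8]) — executes, giving 5.
  south.gen: a read changed (pack.txt [-4, 0, -4, -2]->[7, 8, 5, -4, -8]) — executes, giving 5.
  bundle.gen: a read changed (gamma.gen 4->5; south.gen 4->5) — executes, giving 5.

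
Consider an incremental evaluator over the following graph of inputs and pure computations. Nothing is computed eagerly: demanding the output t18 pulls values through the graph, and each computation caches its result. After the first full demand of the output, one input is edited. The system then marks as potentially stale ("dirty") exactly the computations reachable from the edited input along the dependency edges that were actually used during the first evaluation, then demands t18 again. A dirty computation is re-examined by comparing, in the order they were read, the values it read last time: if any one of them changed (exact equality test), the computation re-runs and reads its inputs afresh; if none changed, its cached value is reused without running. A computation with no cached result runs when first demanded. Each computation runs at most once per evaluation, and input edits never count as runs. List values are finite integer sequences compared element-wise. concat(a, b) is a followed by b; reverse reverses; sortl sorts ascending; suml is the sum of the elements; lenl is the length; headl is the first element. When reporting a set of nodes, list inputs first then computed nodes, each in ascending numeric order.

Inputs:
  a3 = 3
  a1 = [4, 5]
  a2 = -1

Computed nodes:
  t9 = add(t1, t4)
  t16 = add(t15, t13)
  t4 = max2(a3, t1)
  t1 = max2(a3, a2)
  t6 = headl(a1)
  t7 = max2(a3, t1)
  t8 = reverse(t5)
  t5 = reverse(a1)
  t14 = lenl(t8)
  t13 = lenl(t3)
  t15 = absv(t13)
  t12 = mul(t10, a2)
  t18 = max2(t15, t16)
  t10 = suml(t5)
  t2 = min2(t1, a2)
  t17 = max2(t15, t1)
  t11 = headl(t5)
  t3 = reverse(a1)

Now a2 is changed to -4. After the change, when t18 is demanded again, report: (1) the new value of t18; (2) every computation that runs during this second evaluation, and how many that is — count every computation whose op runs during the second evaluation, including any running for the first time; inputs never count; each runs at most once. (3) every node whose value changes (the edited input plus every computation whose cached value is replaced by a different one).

Initial pass — values computed on the first demand:
  t3 = reverse([4, 5]) = [5, 4]
  t13 = lenl([5, 4]) = 2
  t15 = absv(2) = 2
  t16 = add(2, 2) = 4
  t18 = max2(2, 4) = 4

Second demand — change propagation:
  no demanded computation ever read a2, so the edit dirties nothing and nothing runs.

The important point: nothing the output needs ever reads a2, so the edit is invisible to it.

t18 now evaluates to 4.
Run set: none (0 run).
Changed values: a2.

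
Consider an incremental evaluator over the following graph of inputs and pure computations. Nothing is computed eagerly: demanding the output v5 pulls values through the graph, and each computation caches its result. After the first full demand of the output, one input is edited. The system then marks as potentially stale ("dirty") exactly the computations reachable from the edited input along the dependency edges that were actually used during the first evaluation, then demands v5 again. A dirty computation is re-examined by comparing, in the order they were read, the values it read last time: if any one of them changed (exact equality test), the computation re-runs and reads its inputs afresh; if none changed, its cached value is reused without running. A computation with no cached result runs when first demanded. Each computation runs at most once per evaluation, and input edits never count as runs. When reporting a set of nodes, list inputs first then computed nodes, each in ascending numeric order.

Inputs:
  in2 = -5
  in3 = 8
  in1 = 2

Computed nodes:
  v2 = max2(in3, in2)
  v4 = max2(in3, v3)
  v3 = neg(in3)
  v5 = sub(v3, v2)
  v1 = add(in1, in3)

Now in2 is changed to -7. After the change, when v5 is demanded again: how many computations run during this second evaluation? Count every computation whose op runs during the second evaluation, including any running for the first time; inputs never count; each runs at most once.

Run set: v2 (1 run).
The important point: v2 recomputes to an identical value, and the output ends up unchanged.

Initial pass — values computed on the first demand:
  v2 = max2(8, -5) = 8
  v3 = neg(8) = -8
  v5 = sub(-8, 8) = -16

Second demand — change propagation:
  v2: re-runs because in2 -5->-7; new result 8 (unchanged).
  v5: re-examined; everything it read last time is the same (v3 unchanged, v2 unchanged) — cache -16 kept, no run.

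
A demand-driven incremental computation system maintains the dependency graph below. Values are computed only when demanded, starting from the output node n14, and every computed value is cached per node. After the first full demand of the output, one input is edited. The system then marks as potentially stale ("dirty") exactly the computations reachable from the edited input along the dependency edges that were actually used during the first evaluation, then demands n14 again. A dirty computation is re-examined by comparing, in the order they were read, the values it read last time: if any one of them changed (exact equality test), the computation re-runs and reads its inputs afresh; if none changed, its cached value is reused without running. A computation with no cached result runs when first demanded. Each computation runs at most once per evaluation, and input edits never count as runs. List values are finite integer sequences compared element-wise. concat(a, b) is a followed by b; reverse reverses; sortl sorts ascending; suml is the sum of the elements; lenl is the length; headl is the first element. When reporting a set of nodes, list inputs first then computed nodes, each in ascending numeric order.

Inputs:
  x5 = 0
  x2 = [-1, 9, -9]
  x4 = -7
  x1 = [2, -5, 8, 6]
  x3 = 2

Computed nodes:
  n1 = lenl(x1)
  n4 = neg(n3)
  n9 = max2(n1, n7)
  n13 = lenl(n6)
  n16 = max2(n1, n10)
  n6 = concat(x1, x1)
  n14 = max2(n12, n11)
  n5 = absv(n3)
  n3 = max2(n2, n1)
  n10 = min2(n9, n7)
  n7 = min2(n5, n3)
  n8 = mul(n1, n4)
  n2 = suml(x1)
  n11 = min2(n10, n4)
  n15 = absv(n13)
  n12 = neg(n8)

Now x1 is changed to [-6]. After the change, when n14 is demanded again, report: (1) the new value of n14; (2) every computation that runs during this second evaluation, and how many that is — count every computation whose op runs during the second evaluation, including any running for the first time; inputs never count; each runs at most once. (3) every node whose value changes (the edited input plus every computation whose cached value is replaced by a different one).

First evaluation (everything demanded from the output):
  n1 = lenl([2, -5, 8, 6]) = 4
  n2 = suml([2, -5, 8, 6]) = 11
  n3 = max2(11, 4) = 11
  n4 = neg(11) = -11
  n5 = absv(11) = 11
  n7 = min2(11, 11) = 11
  n8 = mul(4, -11) = -44
  n9 = max2(4, 11) = 11
  n10 = min2(11, 11) = 11
  n11 = min2(11, -11) = -11
  n12 = neg(-44) = 44
  n14 = max2(44, -11) = 44

Propagation after the edit:
  n1: runs — x1 [2, -5, 8, 6]->[-6]; result 1.
  n2: runs — x1 [2, -5, 8, 6]->[-6]; result -6.
  n3: runs — n2 11->-6; n1 4->1; result 1.
  n4: runs — n3 11->1; result -1.
  n5: runs — n3 11->1; result 1.
  n7: runs — n5 11->1; n3 11->1; result 1.
  n8: runs — n1 4->1; n4 -11->-1; result -1.
  n9: runs — n1 4->1; n7 11->1; result 1.
  n10: runs — n9 11->1; n7 11->1; result 1.
  n11: runs — n10 11->1; n4 -11->-1; result -1.
  n12: runs — n8 -44->-1; result 1.
  n14: runs — n12 44->1; n11 -11->-1; result 1.

New value of n14: 1.
Computations that run: n1, n2, n3, n4, n5, n7, n8, n9, n10, n11, n12, n14 — 12 in total.
Values that change: x1, n1, n2, n3, n4, n5, n7, n8, n9, n10, n11, n12, n14.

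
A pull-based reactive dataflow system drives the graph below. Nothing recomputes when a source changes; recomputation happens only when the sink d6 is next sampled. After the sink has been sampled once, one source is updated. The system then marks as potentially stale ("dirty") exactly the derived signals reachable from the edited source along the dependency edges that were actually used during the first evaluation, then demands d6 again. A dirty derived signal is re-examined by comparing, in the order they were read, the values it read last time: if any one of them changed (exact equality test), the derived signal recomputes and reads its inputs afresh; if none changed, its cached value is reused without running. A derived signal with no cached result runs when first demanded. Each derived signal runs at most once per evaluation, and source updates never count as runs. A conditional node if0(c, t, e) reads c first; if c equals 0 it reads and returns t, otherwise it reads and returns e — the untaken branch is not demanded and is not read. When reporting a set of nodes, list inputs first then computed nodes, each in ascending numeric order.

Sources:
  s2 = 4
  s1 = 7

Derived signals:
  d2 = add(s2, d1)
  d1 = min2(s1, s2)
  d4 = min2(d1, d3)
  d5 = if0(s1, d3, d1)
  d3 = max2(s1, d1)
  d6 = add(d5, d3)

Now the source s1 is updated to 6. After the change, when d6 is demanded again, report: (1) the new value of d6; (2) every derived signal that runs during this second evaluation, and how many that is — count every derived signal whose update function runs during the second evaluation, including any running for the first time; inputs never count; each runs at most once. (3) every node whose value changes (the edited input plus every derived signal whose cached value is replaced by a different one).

New value of d6: 10.
Derived signals that run: d1, d3, d5, d6 — 4 in total.
Values that change: s1, d3, d6.

First evaluation (everything demanded from the output):
  d1 = min2(7, 4) = 4
  d3 = max2(7, 4) = 7
  d5 = if0(s1=7 -> else branch d1) = 4
  d6 = add(4, 7) = 11

Propagation after the edit:
  d1: runs — s1 7->6; result 4 (same value as before).
  d3: runs — s1 7->6; result 6.
  d5: runs — s1 7->6; result 4 (same value as before).
  d6: runs — d3 7->6; result 10.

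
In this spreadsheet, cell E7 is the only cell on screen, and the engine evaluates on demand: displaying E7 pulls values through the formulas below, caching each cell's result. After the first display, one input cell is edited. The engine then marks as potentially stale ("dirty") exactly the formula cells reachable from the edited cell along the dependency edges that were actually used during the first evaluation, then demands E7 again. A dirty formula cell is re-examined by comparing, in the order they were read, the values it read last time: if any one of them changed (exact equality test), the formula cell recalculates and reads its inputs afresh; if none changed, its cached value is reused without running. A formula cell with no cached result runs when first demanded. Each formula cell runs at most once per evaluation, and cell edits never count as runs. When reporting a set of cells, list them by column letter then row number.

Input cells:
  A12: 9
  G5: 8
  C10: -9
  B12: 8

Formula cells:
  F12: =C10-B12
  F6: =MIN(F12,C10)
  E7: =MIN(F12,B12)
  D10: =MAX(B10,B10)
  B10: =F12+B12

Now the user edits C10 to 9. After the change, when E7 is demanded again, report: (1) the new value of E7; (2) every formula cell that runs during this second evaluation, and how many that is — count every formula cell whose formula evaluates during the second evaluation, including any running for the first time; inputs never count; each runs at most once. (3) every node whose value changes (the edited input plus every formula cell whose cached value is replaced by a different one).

E7 now evaluates to 1.
Run set: E7, F12 (2 run).
Changed values: C10, E7, F12.

Initial pass — values computed on the first demand:
  F12 = -9 - 8 = -17
  E7 = MIN(-17, 8) = -17

Second demand — change propagation:
  F12: re-runs because C10 -9->9; new result 1.
  E7: re-runs because F12 -17->1; new result 1.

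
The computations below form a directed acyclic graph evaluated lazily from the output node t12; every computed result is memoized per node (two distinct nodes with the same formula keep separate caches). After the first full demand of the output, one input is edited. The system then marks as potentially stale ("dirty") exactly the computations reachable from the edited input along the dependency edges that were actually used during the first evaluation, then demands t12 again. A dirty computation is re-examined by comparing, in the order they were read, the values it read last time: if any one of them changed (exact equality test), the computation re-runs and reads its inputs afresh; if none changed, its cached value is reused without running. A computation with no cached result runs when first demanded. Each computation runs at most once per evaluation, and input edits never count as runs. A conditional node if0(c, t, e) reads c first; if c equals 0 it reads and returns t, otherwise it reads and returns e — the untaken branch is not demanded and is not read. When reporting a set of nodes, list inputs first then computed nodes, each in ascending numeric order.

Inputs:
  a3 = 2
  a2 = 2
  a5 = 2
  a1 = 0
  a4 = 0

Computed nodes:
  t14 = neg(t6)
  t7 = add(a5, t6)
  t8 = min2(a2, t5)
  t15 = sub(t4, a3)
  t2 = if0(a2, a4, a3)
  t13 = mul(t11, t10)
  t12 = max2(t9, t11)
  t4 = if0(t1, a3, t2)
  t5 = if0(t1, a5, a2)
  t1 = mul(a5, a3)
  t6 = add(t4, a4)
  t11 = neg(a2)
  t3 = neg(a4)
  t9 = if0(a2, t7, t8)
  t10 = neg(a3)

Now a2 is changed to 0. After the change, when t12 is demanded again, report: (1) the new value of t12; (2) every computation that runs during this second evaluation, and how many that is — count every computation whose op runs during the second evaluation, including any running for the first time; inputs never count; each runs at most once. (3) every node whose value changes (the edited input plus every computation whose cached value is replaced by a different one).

First demand of the output computes:
  t1 = mul(2, 2) = 4
  t5 = if0(t1=4 -> else branch a2) = 2
  t8 = min2(2, 2) = 2
  t9 = if0(a2=2 -> else branch t8) = 2
  t11 = neg(2) = -2
  t12 = max2(2, -2) = 2

After the edit, cleaning proceeds:
  t2: had never run; runs now, result 0.
  t4: had never run; runs now, result 0.
  t5: stays stale; no demand reaches it after the flip.
  t6: had never run; runs now, result 0.
  t7: had never run; runs now, result 2.
  t8: stays stale; no demand reaches it after the flip.
  t9: a read changed (a2 2->0) — executes, giving 2 — identical to its old value.
  t11: a read changed (a2 2->0) — executes, giving 0.
  t12: a read changed (t11 -2->0) — executes, giving 2 — identical to its old value.

Note the branch switch — demand abandons t5, t8, which are never re-examined.

Demanding t12 again yields 2.
7 computations run: t2, t4, t6, t7, t9, t11, t12.
The nodes whose values change: a2, t11.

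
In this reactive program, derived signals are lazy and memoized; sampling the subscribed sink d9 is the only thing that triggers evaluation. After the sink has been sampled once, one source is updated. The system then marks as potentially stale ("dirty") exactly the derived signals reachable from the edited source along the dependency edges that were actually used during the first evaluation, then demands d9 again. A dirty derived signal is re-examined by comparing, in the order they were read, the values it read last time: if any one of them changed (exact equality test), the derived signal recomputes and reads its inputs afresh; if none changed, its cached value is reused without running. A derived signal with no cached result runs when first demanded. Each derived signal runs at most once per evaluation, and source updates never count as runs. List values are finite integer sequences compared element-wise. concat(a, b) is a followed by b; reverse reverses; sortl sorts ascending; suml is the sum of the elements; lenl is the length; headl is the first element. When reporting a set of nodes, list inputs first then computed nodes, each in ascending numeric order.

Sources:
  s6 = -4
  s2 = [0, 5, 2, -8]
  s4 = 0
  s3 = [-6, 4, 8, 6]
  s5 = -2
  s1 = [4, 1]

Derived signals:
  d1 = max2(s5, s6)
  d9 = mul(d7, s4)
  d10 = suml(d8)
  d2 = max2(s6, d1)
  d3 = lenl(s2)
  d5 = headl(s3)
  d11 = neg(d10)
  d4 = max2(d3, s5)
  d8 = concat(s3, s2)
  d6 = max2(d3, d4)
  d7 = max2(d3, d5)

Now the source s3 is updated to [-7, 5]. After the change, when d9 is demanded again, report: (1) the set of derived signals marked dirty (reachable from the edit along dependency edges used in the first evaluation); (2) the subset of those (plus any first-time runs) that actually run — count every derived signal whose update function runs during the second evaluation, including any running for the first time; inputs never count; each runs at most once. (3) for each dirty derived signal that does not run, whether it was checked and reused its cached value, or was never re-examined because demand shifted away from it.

The edit dirties: d5, d7, d9.
2 derived signals run: d5, d7.
Cache hits after checking: d9.
Note the absorption at d7: it re-runs yet its value is the same, leaving the output's value untouched.

First demand of the output computes:
  d3 = lenl([0, 5, 2, -8]) = 4
  d5 = headl([-6, 4, 8, 6]) = -6
  d7 = max2(4, -6) = 4
  d9 = mul(4, 0) = 0

After the edit, cleaning proceeds:
  d5: a read changed (s3 [-6, 4, 8, 6]->[-7, 5]) — executes, giving -7.
  d7: a read changed (d5 -6->-7) — executes, giving 4 — identical to its old value.
  d9: dirty, but its reads are unchanged (d7 unchanged, s4 unchanged); cached 0 stands.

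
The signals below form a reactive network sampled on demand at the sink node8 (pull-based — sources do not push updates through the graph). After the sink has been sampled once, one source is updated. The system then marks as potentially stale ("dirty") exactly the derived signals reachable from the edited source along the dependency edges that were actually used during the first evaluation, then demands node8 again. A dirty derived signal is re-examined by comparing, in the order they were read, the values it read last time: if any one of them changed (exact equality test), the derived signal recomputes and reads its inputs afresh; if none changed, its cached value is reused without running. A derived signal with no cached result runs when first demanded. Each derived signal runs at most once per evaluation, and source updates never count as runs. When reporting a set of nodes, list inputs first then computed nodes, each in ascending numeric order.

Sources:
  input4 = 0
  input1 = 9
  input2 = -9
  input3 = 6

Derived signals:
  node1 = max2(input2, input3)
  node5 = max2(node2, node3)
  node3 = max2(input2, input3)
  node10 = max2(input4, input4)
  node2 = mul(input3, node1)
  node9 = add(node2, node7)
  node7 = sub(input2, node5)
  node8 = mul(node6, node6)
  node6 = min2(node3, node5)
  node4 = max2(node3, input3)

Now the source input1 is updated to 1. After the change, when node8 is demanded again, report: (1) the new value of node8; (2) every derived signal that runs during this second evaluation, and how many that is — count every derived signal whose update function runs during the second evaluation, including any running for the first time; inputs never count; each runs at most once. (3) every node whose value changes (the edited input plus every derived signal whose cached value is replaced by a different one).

Initial pass — values computed on the first demand:
  node1 = max2(-9, 6) = 6
  node2 = mul(6, 6) = 36
  node3 = max2(-9, 6) = 6
  node5 = max2(36, 6) = 36
  node6 = min2(6, 36) = 6
  node8 = mul(6, 6) = 36

Second demand — change propagation:
  no demanded computation ever read input1, so the edit dirties nothing and nothing runs.

The important point: nothing the output needs ever reads input1, so the edit is invisible to it.

node8 now evaluates to 36.
Run set: none (0 run).
Changed values: input1.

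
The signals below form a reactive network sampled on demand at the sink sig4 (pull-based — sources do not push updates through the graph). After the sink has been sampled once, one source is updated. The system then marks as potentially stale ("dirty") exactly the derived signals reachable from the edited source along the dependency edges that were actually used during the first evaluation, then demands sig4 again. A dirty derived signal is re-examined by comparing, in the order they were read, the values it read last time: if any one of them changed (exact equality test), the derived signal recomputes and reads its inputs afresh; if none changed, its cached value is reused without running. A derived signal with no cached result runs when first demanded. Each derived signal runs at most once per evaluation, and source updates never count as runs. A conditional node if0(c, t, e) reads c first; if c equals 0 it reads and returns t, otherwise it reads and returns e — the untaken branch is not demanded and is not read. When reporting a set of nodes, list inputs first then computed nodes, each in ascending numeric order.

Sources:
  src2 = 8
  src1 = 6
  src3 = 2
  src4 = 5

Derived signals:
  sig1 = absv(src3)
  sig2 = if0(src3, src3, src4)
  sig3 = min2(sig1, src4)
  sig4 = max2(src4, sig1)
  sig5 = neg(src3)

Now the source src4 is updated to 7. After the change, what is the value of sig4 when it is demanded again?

Initial pass — values computed on the first demand:
  sig1 = absv(2) = 2
  sig4 = max2(5, 2) = 5

Second demand — change propagation:
  sig4: re-runs because src4 5->7; new result 7.

sig4 now evaluates to 7.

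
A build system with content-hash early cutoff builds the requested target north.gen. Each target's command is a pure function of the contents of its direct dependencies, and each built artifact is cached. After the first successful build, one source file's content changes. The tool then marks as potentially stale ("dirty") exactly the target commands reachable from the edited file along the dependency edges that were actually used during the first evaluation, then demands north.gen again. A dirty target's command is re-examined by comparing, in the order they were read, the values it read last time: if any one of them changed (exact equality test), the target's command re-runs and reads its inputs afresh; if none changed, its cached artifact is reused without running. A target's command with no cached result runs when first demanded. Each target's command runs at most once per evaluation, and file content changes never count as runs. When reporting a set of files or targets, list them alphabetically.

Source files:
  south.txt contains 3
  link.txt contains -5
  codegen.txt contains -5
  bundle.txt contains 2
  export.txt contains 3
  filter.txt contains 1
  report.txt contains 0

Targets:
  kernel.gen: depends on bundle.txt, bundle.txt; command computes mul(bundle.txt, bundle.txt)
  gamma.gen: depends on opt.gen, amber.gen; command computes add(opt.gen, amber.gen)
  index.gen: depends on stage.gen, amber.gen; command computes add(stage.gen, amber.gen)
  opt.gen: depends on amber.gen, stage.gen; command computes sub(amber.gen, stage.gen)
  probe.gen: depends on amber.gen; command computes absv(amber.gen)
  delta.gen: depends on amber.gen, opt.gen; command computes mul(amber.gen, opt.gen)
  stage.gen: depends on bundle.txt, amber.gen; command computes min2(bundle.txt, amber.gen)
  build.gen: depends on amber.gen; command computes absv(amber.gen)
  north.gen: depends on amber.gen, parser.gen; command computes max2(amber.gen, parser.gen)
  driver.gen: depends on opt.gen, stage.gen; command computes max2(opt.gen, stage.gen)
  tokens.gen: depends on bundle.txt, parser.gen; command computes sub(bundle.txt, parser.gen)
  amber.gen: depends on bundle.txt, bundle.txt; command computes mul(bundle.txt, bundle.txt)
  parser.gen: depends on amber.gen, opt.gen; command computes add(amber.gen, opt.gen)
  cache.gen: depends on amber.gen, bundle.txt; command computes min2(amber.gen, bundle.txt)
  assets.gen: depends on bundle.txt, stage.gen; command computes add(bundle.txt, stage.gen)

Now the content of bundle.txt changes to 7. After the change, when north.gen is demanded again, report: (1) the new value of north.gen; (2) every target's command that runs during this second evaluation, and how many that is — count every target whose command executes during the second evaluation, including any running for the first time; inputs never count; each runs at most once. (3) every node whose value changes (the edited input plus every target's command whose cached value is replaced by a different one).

New value of north.gen: 91.
Target commands that run: amber.gen, north.gen, opt.gen, parser.gen, stage.gen — 5 in total.
Values that change: amber.gen, bundle.txt, north.gen, opt.gen, parser.gen, stage.gen.

First evaluation (everything demanded from the output):
  amber.gen = mul(2, 2) = 4
  stage.gen = min2(2, 4) = 2
  opt.gen = sub(4, 2) = 2
  parser.gen = add(4, 2) = 6
  north.gen = max2(4, 6) = 6

Propagation after the edit:
  amber.gen: runs — bundle.txt 2->7; bundle.txt 2->7; result 49.
  stage.gen: runs — bundle.txt 2->7; amber.gen 4->49; result 7.
  opt.gen: runs — amber.gen 4->49; stage.gen 2->7; result 42.
  parser.gen: runs — amber.gen 4->49; opt.gen 2->42; result 91.
  north.gen: runs — amber.gen 4->49; parser.gen 6->91; result 91.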